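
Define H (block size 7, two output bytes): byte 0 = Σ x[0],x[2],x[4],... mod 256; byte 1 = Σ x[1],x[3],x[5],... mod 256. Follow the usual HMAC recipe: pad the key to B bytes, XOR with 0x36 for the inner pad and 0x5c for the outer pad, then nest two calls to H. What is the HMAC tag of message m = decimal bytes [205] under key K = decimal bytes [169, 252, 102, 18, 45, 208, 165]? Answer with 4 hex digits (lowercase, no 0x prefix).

Key decimal bytes [169, 252, 102, 18, 45, 208, 165] = a9 fc 66 12 2d d0 a5 is exactly B = 7 bytes: K' = a9 fc 66 12 2d d0 a5.
K' ⊕ ipad = 9f ca 50 24 1b e6 93.  K' ⊕ opad = f5 a0 3a 4e 71 8c f9.
Inner input = (K'⊕ipad) ∥ m = 9f ca 50 24 1b e6 93 ∥ cd.
Inner hash: even-index sum = 413 mod 256 = 157; odd-index sum = 673 mod 256 = 161 → 9d a1.
Outer input = (K'⊕opad) ∥ inner = f5 a0 3a 4e 71 8c f9 ∥ 9d a1.
Outer hash (tag): even-index sum = 826 mod 256 = 58; odd-index sum = 535 mod 256 = 23 → 3a 17.

3a17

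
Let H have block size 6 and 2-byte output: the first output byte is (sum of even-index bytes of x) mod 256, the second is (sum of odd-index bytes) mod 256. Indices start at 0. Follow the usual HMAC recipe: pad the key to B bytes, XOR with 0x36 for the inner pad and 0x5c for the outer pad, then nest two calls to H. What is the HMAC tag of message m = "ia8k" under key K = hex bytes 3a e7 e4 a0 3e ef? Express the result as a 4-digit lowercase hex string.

Key hex bytes 3a e7 e4 a0 3e ef is exactly B = 6 bytes: K' = 3a e7 e4 a0 3e ef.
K' ⊕ ipad = 0c d1 d2 96 08 d9.  K' ⊕ opad = 66 bb b8 fc 62 b3.
Inner input = (K'⊕ipad) ∥ m = 0c d1 d2 96 08 d9 ∥ 69 61 38 6b.
Inner hash: even-index sum = 391 mod 256 = 135; odd-index sum = 780 mod 256 = 12 → 87 0c.
Outer input = (K'⊕opad) ∥ inner = 66 bb b8 fc 62 b3 ∥ 87 0c.
Outer hash (tag): even-index sum = 519 mod 256 = 7; odd-index sum = 630 mod 256 = 118 → 07 76.

0776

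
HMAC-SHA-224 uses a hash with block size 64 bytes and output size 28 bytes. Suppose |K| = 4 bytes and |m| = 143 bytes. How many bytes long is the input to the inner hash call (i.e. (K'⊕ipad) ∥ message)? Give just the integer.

Key is 4 ≤ 64 bytes, zero-padded: |K'| = 64.
Inner input = (K'⊕ipad) ∥ m → 64 + 143 = 207 bytes.

207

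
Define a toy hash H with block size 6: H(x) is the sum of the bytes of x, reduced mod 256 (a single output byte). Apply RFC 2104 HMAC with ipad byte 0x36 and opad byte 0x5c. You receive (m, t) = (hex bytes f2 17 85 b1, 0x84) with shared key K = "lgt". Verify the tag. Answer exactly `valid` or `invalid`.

invalid

Key "lgt" = 6c 67 74 is 3 bytes ≤ B = 6; zero-pad to 6 bytes: K' = 6c 67 74 00 00 00.
K' ⊕ ipad = 5a 51 42 36 36 36; K' ⊕ opad = 30 3b 28 5c 5c 5c.
Inner hash: sum = 90+81+66+54+54+54+242+23+133+177 = 974; mod 256 = 206 → ce.
Outer hash (recomputed tag): sum = 48+59+40+92+92+92+206 = 629; mod 256 = 117 → 75.
Recomputed tag = 75; claimed = 84 → mismatch.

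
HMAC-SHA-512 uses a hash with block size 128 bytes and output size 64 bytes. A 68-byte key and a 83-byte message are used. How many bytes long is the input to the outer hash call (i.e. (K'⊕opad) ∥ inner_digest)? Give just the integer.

Key is 68 ≤ 128 bytes, zero-padded: |K'| = 128.
Outer input = (K'⊕opad) ∥ H(inner) → 128 + 64 = 192 bytes.

192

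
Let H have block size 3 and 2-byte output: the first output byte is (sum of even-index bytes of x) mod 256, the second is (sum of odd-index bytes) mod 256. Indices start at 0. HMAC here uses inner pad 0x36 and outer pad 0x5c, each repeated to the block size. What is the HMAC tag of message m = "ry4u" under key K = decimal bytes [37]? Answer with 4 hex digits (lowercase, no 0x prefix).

Key decimal bytes [37] = 25 is 1 byte ≤ B = 3; zero-pad to 3 bytes: K' = 25 00 00.
K' ⊕ ipad = 13 36 36.  K' ⊕ opad = 79 5c 5c.
Inner input = (K'⊕ipad) ∥ m = 13 36 36 ∥ 72 79 34 75.
Inner hash: even-index sum = 311 mod 256 = 55; odd-index sum = 220 mod 256 = 220 → 37 dc.
Outer input = (K'⊕opad) ∥ inner = 79 5c 5c ∥ 37 dc.
Outer hash (tag): even-index sum = 433 mod 256 = 177; odd-index sum = 147 mod 256 = 147 → b1 93.

b193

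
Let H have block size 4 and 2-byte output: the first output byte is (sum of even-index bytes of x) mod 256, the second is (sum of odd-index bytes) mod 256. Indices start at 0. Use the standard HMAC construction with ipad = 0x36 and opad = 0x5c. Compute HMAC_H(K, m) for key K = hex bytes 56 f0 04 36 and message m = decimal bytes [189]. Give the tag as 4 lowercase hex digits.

b1dc

Key hex bytes 56 f0 04 36 is exactly B = 4 bytes: K' = 56 f0 04 36.
K' ⊕ ipad = 60 c6 32 00.  K' ⊕ opad = 0a ac 58 6a.
Inner input = (K'⊕ipad) ∥ m = 60 c6 32 00 ∥ bd.
Inner hash: even-index sum = 335 mod 256 = 79; odd-index sum = 198 mod 256 = 198 → 4f c6.
Outer input = (K'⊕opad) ∥ inner = 0a ac 58 6a ∥ 4f c6.
Outer hash (tag): even-index sum = 177 mod 256 = 177; odd-index sum = 476 mod 256 = 220 → b1 dc.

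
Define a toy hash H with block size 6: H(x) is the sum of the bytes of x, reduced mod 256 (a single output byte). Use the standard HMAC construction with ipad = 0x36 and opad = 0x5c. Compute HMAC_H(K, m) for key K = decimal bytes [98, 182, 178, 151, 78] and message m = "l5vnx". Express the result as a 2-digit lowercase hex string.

f3

Key decimal bytes [98, 182, 178, 151, 78] = 62 b6 b2 97 4e is 5 bytes ≤ B = 6; zero-pad to 6 bytes: K' = 62 b6 b2 97 4e 00.
K' ⊕ ipad = 54 80 84 a1 78 36.  K' ⊕ opad = 3e ea ee cb 12 5c.
Inner input = (K'⊕ipad) ∥ m = 54 80 84 a1 78 36 ∥ 6c 35 76 6e 78.
Inner hash: sum = 84+128+132+161+120+54+108+53+118+110+120 = 1188; mod 256 = 164 → a4.
Outer input = (K'⊕opad) ∥ inner = 3e ea ee cb 12 5c ∥ a4.
Outer hash (tag): sum = 62+234+238+203+18+92+164 = 1011; mod 256 = 243 → f3.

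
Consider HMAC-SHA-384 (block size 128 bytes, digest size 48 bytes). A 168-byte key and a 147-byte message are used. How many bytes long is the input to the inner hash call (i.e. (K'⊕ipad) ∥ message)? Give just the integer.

275

Key is 168 > 128 bytes, so it is hashed to 48 bytes then zero-padded to 128: |K'| = 128.
Inner input = (K'⊕ipad) ∥ m → 128 + 147 = 275 bytes.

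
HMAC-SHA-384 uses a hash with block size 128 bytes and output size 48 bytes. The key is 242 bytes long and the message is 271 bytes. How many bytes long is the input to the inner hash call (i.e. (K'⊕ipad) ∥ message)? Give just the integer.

399

Key is 242 > 128 bytes, so it is hashed to 48 bytes then zero-padded to 128: |K'| = 128.
Inner input = (K'⊕ipad) ∥ m → 128 + 271 = 399 bytes.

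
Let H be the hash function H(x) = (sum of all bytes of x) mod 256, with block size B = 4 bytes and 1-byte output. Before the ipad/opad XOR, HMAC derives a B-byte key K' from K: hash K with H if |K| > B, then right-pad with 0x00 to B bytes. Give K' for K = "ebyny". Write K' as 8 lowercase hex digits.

|K| = 5 > B = 4, so first hash the key.
H(K): sum = 101+98+121+110+121 = 551; mod 256 = 39 → 27.
Zero-pad H(K) = 27 to 4 bytes: K' = 27 00 00 00.

27000000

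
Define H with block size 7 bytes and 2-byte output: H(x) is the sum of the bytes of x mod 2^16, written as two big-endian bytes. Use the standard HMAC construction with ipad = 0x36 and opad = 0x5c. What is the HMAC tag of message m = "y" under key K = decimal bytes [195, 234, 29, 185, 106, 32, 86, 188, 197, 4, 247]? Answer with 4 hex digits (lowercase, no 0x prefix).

Key decimal bytes [195, 234, 29, 185, 106, 32, 86, 188, 197, 4, 247] = c3 ea 1d b9 6a 20 56 bc c5 04 f7 is 11 bytes > B = 7, so hash it first: H(key) = 05 df, then zero-pad to 7 bytes: K' = 05 df 00 00 00 00 00.
K' ⊕ ipad = 33 e9 36 36 36 36 36.  K' ⊕ opad = 59 83 5c 5c 5c 5c 5c.
Inner input = (K'⊕ipad) ∥ m = 33 e9 36 36 36 36 36 ∥ 79.
Inner hash: sum = 51+233+54+54+54+54+54+121 = 675 → 02 a3.
Outer input = (K'⊕opad) ∥ inner = 59 83 5c 5c 5c 5c 5c ∥ 02 a3.
Outer hash (tag): sum = 89+131+92+92+92+92+92+2+163 = 845 → 03 4d.

034d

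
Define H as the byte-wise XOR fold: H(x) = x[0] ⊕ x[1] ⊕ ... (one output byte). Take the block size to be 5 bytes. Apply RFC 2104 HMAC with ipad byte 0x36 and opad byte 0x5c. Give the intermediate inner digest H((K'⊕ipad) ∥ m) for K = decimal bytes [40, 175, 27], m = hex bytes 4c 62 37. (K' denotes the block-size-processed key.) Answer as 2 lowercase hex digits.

Key decimal bytes [40, 175, 27] = 28 af 1b is 3 bytes ≤ B = 5; zero-pad to 5 bytes: K' = 28 af 1b 00 00.
K' ⊕ ipad = 1e 99 2d 36 36.
Inner input = 1e 99 2d 36 36 ∥ 4c 62 37.
Inner hash: XOR 1e⊕99⊕2d⊕36⊕36⊕4c⊕62⊕37 = b3.

b3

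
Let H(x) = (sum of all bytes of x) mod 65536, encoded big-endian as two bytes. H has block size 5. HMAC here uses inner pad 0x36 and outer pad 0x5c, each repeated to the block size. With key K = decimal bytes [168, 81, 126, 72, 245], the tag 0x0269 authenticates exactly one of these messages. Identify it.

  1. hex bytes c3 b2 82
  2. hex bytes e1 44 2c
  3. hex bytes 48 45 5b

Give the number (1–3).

1

Key decimal bytes [168, 81, 126, 72, 245] = a8 51 7e 48 f5 is exactly B = 5 bytes: K' = a8 51 7e 48 f5.
K' ⊕ ipad = 9e 67 48 7e c3; K' ⊕ opad = f4 0d 22 14 a9.
m1: inner = H(9e 67 48 7e c3 c3 b2 82) = 04 85; tag = H(f4 0d 22 14 a9 04 85) = 0269 ← matches
m2: inner = H(9e 67 48 7e c3 e1 44 2c) = 03 df; tag = H(f4 0d 22 14 a9 03 df) = 02c2
m3: inner = H(9e 67 48 7e c3 48 45 5b) = 03 76; tag = H(f4 0d 22 14 a9 03 76) = 0259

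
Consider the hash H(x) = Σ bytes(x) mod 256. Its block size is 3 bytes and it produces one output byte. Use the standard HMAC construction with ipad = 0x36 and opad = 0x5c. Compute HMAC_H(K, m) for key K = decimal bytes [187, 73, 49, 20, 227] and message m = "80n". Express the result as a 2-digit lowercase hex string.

84

Key decimal bytes [187, 73, 49, 20, 227] = bb 49 31 14 e3 is 5 bytes > B = 3, so hash it first: H(key) = 2c, then zero-pad to 3 bytes: K' = 2c 00 00.
K' ⊕ ipad = 1a 36 36.  K' ⊕ opad = 70 5c 5c.
Inner input = (K'⊕ipad) ∥ m = 1a 36 36 ∥ 38 30 6e.
Inner hash: sum = 26+54+54+56+48+110 = 348; mod 256 = 92 → 5c.
Outer input = (K'⊕opad) ∥ inner = 70 5c 5c ∥ 5c.
Outer hash (tag): sum = 112+92+92+92 = 388; mod 256 = 132 → 84.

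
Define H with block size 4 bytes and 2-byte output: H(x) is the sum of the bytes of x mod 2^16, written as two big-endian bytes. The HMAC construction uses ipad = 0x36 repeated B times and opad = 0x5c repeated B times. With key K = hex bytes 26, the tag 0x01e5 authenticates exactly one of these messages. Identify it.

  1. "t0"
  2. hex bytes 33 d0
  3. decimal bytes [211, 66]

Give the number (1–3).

Key hex bytes 26 is 1 byte ≤ B = 4; zero-pad to 4 bytes: K' = 26 00 00 00.
K' ⊕ ipad = 10 36 36 36; K' ⊕ opad = 7a 5c 5c 5c.
m1: inner = H(10 36 36 36 74 30) = 01 56; tag = H(7a 5c 5c 5c 01 56) = 01e5 ← matches
m2: inner = H(10 36 36 36 33 d0) = 01 b5; tag = H(7a 5c 5c 5c 01 b5) = 0244
m3: inner = H(10 36 36 36 d3 42) = 01 c7; tag = H(7a 5c 5c 5c 01 c7) = 0256

1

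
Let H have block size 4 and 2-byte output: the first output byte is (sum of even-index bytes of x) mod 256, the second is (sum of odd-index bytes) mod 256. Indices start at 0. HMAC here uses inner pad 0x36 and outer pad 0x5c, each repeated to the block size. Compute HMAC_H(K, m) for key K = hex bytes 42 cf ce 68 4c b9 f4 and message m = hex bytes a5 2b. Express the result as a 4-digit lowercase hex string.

Key hex bytes 42 cf ce 68 4c b9 f4 is 7 bytes > B = 4, so hash it first: H(key) = 50 f0, then zero-pad to 4 bytes: K' = 50 f0 00 00.
K' ⊕ ipad = 66 c6 36 36.  K' ⊕ opad = 0c ac 5c 5c.
Inner input = (K'⊕ipad) ∥ m = 66 c6 36 36 ∥ a5 2b.
Inner hash: even-index sum = 321 mod 256 = 65; odd-index sum = 295 mod 256 = 39 → 41 27.
Outer input = (K'⊕opad) ∥ inner = 0c ac 5c 5c ∥ 41 27.
Outer hash (tag): even-index sum = 169 mod 256 = 169; odd-index sum = 303 mod 256 = 47 → a9 2f.

a92f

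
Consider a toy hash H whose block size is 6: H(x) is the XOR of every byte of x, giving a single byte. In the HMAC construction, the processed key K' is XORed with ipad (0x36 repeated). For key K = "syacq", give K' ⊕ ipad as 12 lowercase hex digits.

454f57554736

Key "syacq" = 73 79 61 63 71 is 5 bytes ≤ B = 6; zero-pad to 6 bytes: K' = 73 79 61 63 71 00.
XOR each byte with 0x36: 73⊕36=45, 79⊕36=4f, 61⊕36=57, 63⊕36=55, 71⊕36=47, 00⊕36=36.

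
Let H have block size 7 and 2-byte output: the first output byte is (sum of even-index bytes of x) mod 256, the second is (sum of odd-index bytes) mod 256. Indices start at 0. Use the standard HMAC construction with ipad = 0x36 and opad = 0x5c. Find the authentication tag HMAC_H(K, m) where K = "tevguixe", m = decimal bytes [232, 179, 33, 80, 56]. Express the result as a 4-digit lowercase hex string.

f804

Key "tevguixe" = 74 65 76 67 75 69 78 65 is 8 bytes > B = 7, so hash it first: H(key) = d7 9a, then zero-pad to 7 bytes: K' = d7 9a 00 00 00 00 00.
K' ⊕ ipad = e1 ac 36 36 36 36 36.  K' ⊕ opad = 8b c6 5c 5c 5c 5c 5c.
Inner input = (K'⊕ipad) ∥ m = e1 ac 36 36 36 36 36 ∥ e8 b3 21 50 38.
Inner hash: even-index sum = 646 mod 256 = 134; odd-index sum = 601 mod 256 = 89 → 86 59.
Outer input = (K'⊕opad) ∥ inner = 8b c6 5c 5c 5c 5c 5c ∥ 86 59.
Outer hash (tag): even-index sum = 504 mod 256 = 248; odd-index sum = 516 mod 256 = 4 → f8 04.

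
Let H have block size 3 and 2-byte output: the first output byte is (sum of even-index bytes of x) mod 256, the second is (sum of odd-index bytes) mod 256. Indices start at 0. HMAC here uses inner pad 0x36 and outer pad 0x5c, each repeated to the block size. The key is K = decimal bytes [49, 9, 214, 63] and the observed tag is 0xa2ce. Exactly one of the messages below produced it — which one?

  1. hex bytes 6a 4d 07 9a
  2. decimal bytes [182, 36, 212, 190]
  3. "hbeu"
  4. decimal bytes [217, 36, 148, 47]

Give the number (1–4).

4

Key decimal bytes [49, 9, 214, 63] = 31 09 d6 3f is 4 bytes > B = 3, so hash it first: H(key) = 07 48, then zero-pad to 3 bytes: K' = 07 48 00.
K' ⊕ ipad = 31 7e 36; K' ⊕ opad = 5b 14 5c.
m1: inner = H(31 7e 36 6a 4d 07 9a) = 4e ef; tag = H(5b 14 5c 4e ef) = a662
m2: inner = H(31 7e 36 b6 24 d4 be) = 49 08; tag = H(5b 14 5c 49 08) = bf5d
m3: inner = H(31 7e 36 68 62 65 75) = 3e 4b; tag = H(5b 14 5c 3e 4b) = 0252
m4: inner = H(31 7e 36 d9 24 94 2f) = ba eb; tag = H(5b 14 5c ba eb) = a2ce ← matches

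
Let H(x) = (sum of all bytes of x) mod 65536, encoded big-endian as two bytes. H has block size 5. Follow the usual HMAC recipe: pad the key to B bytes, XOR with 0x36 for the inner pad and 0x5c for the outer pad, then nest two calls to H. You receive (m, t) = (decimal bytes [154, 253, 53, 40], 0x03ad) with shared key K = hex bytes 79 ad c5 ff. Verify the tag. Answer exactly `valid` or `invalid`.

Key hex bytes 79 ad c5 ff is 4 bytes ≤ B = 5; zero-pad to 5 bytes: K' = 79 ad c5 ff 00.
K' ⊕ ipad = 4f 9b f3 c9 36; K' ⊕ opad = 25 f1 99 a3 5c.
Inner hash: sum = 79+155+243+201+54+154+253+53+40 = 1232 → 04 d0.
Outer hash (recomputed tag): sum = 37+241+153+163+92+4+208 = 898 → 03 82.
Recomputed tag = 0382; claimed = 03ad → mismatch.

invalid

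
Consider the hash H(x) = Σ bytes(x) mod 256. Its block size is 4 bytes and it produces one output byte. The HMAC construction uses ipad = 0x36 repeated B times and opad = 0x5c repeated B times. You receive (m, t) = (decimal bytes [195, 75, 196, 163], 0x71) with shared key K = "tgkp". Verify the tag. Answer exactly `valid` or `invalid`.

valid

Key "tgkp" = 74 67 6b 70 is exactly B = 4 bytes: K' = 74 67 6b 70.
K' ⊕ ipad = 42 51 5d 46; K' ⊕ opad = 28 3b 37 2c.
Inner hash: sum = 66+81+93+70+195+75+196+163 = 939; mod 256 = 171 → ab.
Outer hash (recomputed tag): sum = 40+59+55+44+171 = 369; mod 256 = 113 → 71.
Recomputed tag = 71; claimed = 71 → match.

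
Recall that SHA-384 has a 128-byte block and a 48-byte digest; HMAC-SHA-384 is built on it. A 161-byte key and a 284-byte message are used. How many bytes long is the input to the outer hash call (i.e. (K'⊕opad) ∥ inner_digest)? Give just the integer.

Key is 161 > 128 bytes, so it is hashed to 48 bytes then zero-padded to 128: |K'| = 128.
Outer input = (K'⊕opad) ∥ H(inner) → 128 + 48 = 176 bytes.

176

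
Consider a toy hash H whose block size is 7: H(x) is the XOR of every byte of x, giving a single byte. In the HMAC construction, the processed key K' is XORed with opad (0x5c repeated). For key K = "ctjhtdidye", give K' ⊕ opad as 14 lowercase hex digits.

485c5c5c5c5c5c

Key "ctjhtdidye" = 63 74 6a 68 74 64 69 64 79 65 is 10 bytes > B = 7, so hash it first: H(key) = 14, then zero-pad to 7 bytes: K' = 14 00 00 00 00 00 00.
XOR each byte with 0x5c: 14⊕5c=48, 00⊕5c=5c, 00⊕5c=5c, 00⊕5c=5c, 00⊕5c=5c, 00⊕5c=5c, 00⊕5c=5c.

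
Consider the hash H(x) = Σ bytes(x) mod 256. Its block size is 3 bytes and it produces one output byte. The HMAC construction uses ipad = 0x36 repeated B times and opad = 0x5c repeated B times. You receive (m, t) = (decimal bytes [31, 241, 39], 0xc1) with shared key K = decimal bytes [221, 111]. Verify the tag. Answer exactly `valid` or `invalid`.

valid

Key decimal bytes [221, 111] = dd 6f is 2 bytes ≤ B = 3; zero-pad to 3 bytes: K' = dd 6f 00.
K' ⊕ ipad = eb 59 36; K' ⊕ opad = 81 33 5c.
Inner hash: sum = 235+89+54+31+241+39 = 689; mod 256 = 177 → b1.
Outer hash (recomputed tag): sum = 129+51+92+177 = 449; mod 256 = 193 → c1.
Recomputed tag = c1; claimed = c1 → match.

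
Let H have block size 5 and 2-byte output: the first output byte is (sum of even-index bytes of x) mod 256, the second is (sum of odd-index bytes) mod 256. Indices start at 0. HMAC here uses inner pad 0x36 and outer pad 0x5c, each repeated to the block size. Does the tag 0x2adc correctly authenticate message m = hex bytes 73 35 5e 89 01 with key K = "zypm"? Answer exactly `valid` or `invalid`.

valid

Key "zypm" = 7a 79 70 6d is 4 bytes ≤ B = 5; zero-pad to 5 bytes: K' = 7a 79 70 6d 00.
K' ⊕ ipad = 4c 4f 46 5b 36; K' ⊕ opad = 26 25 2c 31 5c.
Inner hash: even-index sum = 390 mod 256 = 134; odd-index sum = 380 mod 256 = 124 → 86 7c.
Outer hash (recomputed tag): even-index sum = 298 mod 256 = 42; odd-index sum = 220 mod 256 = 220 → 2a dc.
Recomputed tag = 2adc; claimed = 2adc → match.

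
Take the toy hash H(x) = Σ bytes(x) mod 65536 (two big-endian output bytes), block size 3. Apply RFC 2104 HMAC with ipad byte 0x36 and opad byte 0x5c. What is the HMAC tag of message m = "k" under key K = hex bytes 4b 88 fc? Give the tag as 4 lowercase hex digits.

Key hex bytes 4b 88 fc is exactly B = 3 bytes: K' = 4b 88 fc.
K' ⊕ ipad = 7d be ca.  K' ⊕ opad = 17 d4 a0.
Inner input = (K'⊕ipad) ∥ m = 7d be ca ∥ 6b.
Inner hash: sum = 125+190+202+107 = 624 → 02 70.
Outer input = (K'⊕opad) ∥ inner = 17 d4 a0 ∥ 02 70.
Outer hash (tag): sum = 23+212+160+2+112 = 509 → 01 fd.

01fd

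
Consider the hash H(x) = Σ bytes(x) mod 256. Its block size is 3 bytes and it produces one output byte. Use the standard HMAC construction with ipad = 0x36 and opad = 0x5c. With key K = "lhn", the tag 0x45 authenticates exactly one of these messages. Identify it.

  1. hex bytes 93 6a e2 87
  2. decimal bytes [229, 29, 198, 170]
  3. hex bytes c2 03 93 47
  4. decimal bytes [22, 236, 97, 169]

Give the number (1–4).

Key "lhn" = 6c 68 6e is exactly B = 3 bytes: K' = 6c 68 6e.
K' ⊕ ipad = 5a 5e 58; K' ⊕ opad = 30 34 32.
m1: inner = H(5a 5e 58 93 6a e2 87) = 76; tag = H(30 34 32 76) = 0c
m2: inner = H(5a 5e 58 e5 1d c6 aa) = 82; tag = H(30 34 32 82) = 18
m3: inner = H(5a 5e 58 c2 03 93 47) = af; tag = H(30 34 32 af) = 45 ← matches
m4: inner = H(5a 5e 58 16 ec 61 a9) = 1c; tag = H(30 34 32 1c) = b2

3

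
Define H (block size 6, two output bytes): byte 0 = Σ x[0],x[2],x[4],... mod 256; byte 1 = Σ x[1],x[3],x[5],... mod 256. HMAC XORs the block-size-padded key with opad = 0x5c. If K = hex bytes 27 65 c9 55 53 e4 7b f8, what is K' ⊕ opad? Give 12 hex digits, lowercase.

e2ca5c5c5c5c

Key hex bytes 27 65 c9 55 53 e4 7b f8 is 8 bytes > B = 6, so hash it first: H(key) = be 96, then zero-pad to 6 bytes: K' = be 96 00 00 00 00.
XOR each byte with 0x5c: be⊕5c=e2, 96⊕5c=ca, 00⊕5c=5c, 00⊕5c=5c, 00⊕5c=5c, 00⊕5c=5c.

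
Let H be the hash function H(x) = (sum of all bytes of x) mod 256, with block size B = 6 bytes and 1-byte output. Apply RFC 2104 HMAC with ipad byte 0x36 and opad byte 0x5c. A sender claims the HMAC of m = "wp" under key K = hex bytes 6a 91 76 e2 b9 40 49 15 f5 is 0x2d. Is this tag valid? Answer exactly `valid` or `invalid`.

valid

Key hex bytes 6a 91 76 e2 b9 40 49 15 f5 is 9 bytes > B = 6, so hash it first: H(key) = 9f, then zero-pad to 6 bytes: K' = 9f 00 00 00 00 00.
K' ⊕ ipad = a9 36 36 36 36 36; K' ⊕ opad = c3 5c 5c 5c 5c 5c.
Inner hash: sum = 169+54+54+54+54+54+119+112 = 670; mod 256 = 158 → 9e.
Outer hash (recomputed tag): sum = 195+92+92+92+92+92+158 = 813; mod 256 = 45 → 2d.
Recomputed tag = 2d; claimed = 2d → match.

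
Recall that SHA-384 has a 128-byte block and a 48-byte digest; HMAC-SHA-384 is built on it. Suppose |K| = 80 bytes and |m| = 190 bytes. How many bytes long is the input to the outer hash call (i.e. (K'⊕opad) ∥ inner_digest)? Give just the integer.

176

Key is 80 ≤ 128 bytes, zero-padded: |K'| = 128.
Outer input = (K'⊕opad) ∥ H(inner) → 128 + 48 = 176 bytes.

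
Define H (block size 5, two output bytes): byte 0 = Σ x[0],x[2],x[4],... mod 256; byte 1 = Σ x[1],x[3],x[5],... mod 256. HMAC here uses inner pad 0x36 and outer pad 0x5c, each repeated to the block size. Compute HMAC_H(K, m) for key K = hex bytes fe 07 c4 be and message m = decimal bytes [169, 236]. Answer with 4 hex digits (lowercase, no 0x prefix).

Key hex bytes fe 07 c4 be is 4 bytes ≤ B = 5; zero-pad to 5 bytes: K' = fe 07 c4 be 00.
K' ⊕ ipad = c8 31 f2 88 36.  K' ⊕ opad = a2 5b 98 e2 5c.
Inner input = (K'⊕ipad) ∥ m = c8 31 f2 88 36 ∥ a9 ec.
Inner hash: even-index sum = 732 mod 256 = 220; odd-index sum = 354 mod 256 = 98 → dc 62.
Outer input = (K'⊕opad) ∥ inner = a2 5b 98 e2 5c ∥ dc 62.
Outer hash (tag): even-index sum = 504 mod 256 = 248; odd-index sum = 537 mod 256 = 25 → f8 19.

f819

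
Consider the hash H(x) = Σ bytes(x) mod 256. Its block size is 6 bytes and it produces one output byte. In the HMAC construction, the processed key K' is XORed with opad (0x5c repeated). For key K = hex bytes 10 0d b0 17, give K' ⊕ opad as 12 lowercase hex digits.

4c51ec4b5c5c

Key hex bytes 10 0d b0 17 is 4 bytes ≤ B = 6; zero-pad to 6 bytes: K' = 10 0d b0 17 00 00.
XOR each byte with 0x5c: 10⊕5c=4c, 0d⊕5c=51, b0⊕5c=ec, 17⊕5c=4b, 00⊕5c=5c, 00⊕5c=5c.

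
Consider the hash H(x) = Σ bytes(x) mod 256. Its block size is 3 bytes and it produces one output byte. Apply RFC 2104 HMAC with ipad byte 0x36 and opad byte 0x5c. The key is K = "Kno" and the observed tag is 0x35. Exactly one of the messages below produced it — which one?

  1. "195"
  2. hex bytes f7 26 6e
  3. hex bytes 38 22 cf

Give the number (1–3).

2

Key "Kno" = 4b 6e 6f is exactly B = 3 bytes: K' = 4b 6e 6f.
K' ⊕ ipad = 7d 58 59; K' ⊕ opad = 17 32 33.
m1: inner = H(7d 58 59 31 39 35) = cd; tag = H(17 32 33 cd) = 49
m2: inner = H(7d 58 59 f7 26 6e) = b9; tag = H(17 32 33 b9) = 35 ← matches
m3: inner = H(7d 58 59 38 22 cf) = 57; tag = H(17 32 33 57) = d3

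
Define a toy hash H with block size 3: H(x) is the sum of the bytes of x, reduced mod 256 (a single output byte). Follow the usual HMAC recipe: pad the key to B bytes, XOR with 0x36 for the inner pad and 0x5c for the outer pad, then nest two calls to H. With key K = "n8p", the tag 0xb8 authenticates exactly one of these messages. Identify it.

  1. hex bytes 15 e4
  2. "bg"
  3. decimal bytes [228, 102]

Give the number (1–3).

3

Key "n8p" = 6e 38 70 is exactly B = 3 bytes: K' = 6e 38 70.
K' ⊕ ipad = 58 0e 46; K' ⊕ opad = 32 64 2c.
m1: inner = H(58 0e 46 15 e4) = a5; tag = H(32 64 2c a5) = 67
m2: inner = H(58 0e 46 62 67) = 75; tag = H(32 64 2c 75) = 37
m3: inner = H(58 0e 46 e4 66) = f6; tag = H(32 64 2c f6) = b8 ← matches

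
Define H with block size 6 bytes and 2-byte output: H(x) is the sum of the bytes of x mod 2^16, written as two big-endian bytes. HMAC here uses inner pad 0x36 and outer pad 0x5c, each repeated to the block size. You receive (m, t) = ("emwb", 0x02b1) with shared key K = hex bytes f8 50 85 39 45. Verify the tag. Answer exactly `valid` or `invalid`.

Key hex bytes f8 50 85 39 45 is 5 bytes ≤ B = 6; zero-pad to 6 bytes: K' = f8 50 85 39 45 00.
K' ⊕ ipad = ce 66 b3 0f 73 36; K' ⊕ opad = a4 0c d9 65 19 5c.
Inner hash: sum = 206+102+179+15+115+54+101+109+119+98 = 1098 → 04 4a.
Outer hash (recomputed tag): sum = 164+12+217+101+25+92+4+74 = 689 → 02 b1.
Recomputed tag = 02b1; claimed = 02b1 → match.

valid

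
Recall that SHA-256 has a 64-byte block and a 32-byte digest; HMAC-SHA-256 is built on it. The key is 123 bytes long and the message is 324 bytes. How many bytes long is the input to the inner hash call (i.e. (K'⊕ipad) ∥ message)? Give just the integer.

Key is 123 > 64 bytes, so it is hashed to 32 bytes then zero-padded to 64: |K'| = 64.
Inner input = (K'⊕ipad) ∥ m → 64 + 324 = 388 bytes.

388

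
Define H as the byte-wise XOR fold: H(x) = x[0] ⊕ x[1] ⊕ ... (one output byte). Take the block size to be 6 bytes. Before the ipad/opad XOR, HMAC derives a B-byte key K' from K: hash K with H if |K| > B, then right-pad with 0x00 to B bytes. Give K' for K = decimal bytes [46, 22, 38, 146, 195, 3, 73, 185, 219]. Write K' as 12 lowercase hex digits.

|K| = 9 > B = 6, so first hash the key.
H(K): XOR 2e⊕16⊕26⊕92⊕c3⊕03⊕49⊕b9⊕db = 67.
Zero-pad H(K) = 67 to 6 bytes: K' = 67 00 00 00 00 00.

670000000000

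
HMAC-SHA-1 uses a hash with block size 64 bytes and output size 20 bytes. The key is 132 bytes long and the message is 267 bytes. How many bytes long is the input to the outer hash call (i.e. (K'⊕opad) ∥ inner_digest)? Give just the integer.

84

Key is 132 > 64 bytes, so it is hashed to 20 bytes then zero-padded to 64: |K'| = 64.
Outer input = (K'⊕opad) ∥ H(inner) → 64 + 20 = 84 bytes.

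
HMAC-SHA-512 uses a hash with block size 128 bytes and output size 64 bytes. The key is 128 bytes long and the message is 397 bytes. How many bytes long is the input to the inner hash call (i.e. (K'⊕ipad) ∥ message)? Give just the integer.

525

Key is 128 ≤ 128 bytes, zero-padded: |K'| = 128.
Inner input = (K'⊕ipad) ∥ m → 128 + 397 = 525 bytes.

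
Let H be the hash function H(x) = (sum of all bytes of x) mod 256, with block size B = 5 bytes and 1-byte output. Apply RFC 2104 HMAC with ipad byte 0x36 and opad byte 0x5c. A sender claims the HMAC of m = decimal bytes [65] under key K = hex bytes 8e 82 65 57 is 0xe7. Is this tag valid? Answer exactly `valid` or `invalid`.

Key hex bytes 8e 82 65 57 is 4 bytes ≤ B = 5; zero-pad to 5 bytes: K' = 8e 82 65 57 00.
K' ⊕ ipad = b8 b4 53 61 36; K' ⊕ opad = d2 de 39 0b 5c.
Inner hash: sum = 184+180+83+97+54+65 = 663; mod 256 = 151 → 97.
Outer hash (recomputed tag): sum = 210+222+57+11+92+151 = 743; mod 256 = 231 → e7.
Recomputed tag = e7; claimed = e7 → match.

valid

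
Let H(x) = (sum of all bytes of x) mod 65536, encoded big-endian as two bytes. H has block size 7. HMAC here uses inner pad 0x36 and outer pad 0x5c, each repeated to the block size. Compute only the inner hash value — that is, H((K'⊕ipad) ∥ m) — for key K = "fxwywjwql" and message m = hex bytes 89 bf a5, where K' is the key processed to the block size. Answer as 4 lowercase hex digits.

0362

Key "fxwywjwql" = 66 78 77 79 77 6a 77 71 6c is 9 bytes > B = 7, so hash it first: H(key) = 04 03, then zero-pad to 7 bytes: K' = 04 03 00 00 00 00 00.
K' ⊕ ipad = 32 35 36 36 36 36 36.
Inner input = 32 35 36 36 36 36 36 ∥ 89 bf a5.
Inner hash: sum = 50+53+54+54+54+54+54+137+191+165 = 866 → 03 62.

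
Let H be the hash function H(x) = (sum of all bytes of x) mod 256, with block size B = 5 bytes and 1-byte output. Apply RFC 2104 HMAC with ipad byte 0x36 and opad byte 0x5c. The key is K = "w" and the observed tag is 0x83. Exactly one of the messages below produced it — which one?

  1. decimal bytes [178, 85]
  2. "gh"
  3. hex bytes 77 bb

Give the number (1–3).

Key "w" = 77 is 1 byte ≤ B = 5; zero-pad to 5 bytes: K' = 77 00 00 00 00.
K' ⊕ ipad = 41 36 36 36 36; K' ⊕ opad = 2b 5c 5c 5c 5c.
m1: inner = H(41 36 36 36 36 b2 55) = 20; tag = H(2b 5c 5c 5c 5c 20) = bb
m2: inner = H(41 36 36 36 36 67 68) = e8; tag = H(2b 5c 5c 5c 5c e8) = 83 ← matches
m3: inner = H(41 36 36 36 36 77 bb) = 4b; tag = H(2b 5c 5c 5c 5c 4b) = e6

2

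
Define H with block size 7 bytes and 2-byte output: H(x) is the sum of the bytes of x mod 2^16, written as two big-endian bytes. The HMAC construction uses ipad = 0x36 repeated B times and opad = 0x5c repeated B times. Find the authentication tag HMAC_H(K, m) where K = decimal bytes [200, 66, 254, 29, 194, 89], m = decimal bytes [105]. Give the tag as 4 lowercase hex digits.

02ff

Key decimal bytes [200, 66, 254, 29, 194, 89] = c8 42 fe 1d c2 59 is 6 bytes ≤ B = 7; zero-pad to 7 bytes: K' = c8 42 fe 1d c2 59 00.
K' ⊕ ipad = fe 74 c8 2b f4 6f 36.  K' ⊕ opad = 94 1e a2 41 9e 05 5c.
Inner input = (K'⊕ipad) ∥ m = fe 74 c8 2b f4 6f 36 ∥ 69.
Inner hash: sum = 254+116+200+43+244+111+54+105 = 1127 → 04 67.
Outer input = (K'⊕opad) ∥ inner = 94 1e a2 41 9e 05 5c ∥ 04 67.
Outer hash (tag): sum = 148+30+162+65+158+5+92+4+103 = 767 → 02 ff.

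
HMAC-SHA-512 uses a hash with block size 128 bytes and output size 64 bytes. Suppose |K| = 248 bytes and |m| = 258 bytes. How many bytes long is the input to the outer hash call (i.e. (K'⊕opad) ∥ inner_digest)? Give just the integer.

Key is 248 > 128 bytes, so it is hashed to 64 bytes then zero-padded to 128: |K'| = 128.
Outer input = (K'⊕opad) ∥ H(inner) → 128 + 64 = 192 bytes.

192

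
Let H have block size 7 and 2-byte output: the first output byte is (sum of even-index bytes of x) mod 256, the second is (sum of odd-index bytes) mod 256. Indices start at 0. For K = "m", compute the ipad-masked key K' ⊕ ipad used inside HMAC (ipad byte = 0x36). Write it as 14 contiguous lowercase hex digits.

5b363636363636

Key "m" = 6d is 1 byte ≤ B = 7; zero-pad to 7 bytes: K' = 6d 00 00 00 00 00 00.
XOR each byte with 0x36: 6d⊕36=5b, 00⊕36=36, 00⊕36=36, 00⊕36=36, 00⊕36=36, 00⊕36=36, 00⊕36=36.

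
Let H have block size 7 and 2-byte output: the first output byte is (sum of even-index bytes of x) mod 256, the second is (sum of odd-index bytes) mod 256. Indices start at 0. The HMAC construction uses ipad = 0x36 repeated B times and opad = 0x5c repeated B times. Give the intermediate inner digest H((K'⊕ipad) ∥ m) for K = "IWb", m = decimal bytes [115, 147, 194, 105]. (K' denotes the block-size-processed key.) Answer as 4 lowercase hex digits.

Key "IWb" = 49 57 62 is 3 bytes ≤ B = 7; zero-pad to 7 bytes: K' = 49 57 62 00 00 00 00.
K' ⊕ ipad = 7f 61 54 36 36 36 36.
Inner input = 7f 61 54 36 36 36 36 ∥ 73 93 c2 69.
Inner hash: even-index sum = 571 mod 256 = 59; odd-index sum = 514 mod 256 = 2 → 3b 02.

3b02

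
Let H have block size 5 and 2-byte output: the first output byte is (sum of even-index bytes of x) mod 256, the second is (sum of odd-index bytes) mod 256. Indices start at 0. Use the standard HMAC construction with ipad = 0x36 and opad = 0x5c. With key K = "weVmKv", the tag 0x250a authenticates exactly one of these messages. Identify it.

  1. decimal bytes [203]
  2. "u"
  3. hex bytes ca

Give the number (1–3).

2

Key "weVmKv" = 77 65 56 6d 4b 76 is 6 bytes > B = 5, so hash it first: H(key) = 18 48, then zero-pad to 5 bytes: K' = 18 48 00 00 00.
K' ⊕ ipad = 2e 7e 36 36 36; K' ⊕ opad = 44 14 5c 5c 5c.
m1: inner = H(2e 7e 36 36 36 cb) = 9a 7f; tag = H(44 14 5c 5c 5c 9a 7f) = 7b0a
m2: inner = H(2e 7e 36 36 36 75) = 9a 29; tag = H(44 14 5c 5c 5c 9a 29) = 250a ← matches
m3: inner = H(2e 7e 36 36 36 ca) = 9a 7e; tag = H(44 14 5c 5c 5c 9a 7e) = 7a0a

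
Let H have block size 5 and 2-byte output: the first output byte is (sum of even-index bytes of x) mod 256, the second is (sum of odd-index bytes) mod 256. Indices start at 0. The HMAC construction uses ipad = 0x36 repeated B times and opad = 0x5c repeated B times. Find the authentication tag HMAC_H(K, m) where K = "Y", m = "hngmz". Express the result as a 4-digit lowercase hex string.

726e

Key "Y" = 59 is 1 byte ≤ B = 5; zero-pad to 5 bytes: K' = 59 00 00 00 00.
K' ⊕ ipad = 6f 36 36 36 36.  K' ⊕ opad = 05 5c 5c 5c 5c.
Inner input = (K'⊕ipad) ∥ m = 6f 36 36 36 36 ∥ 68 6e 67 6d 7a.
Inner hash: even-index sum = 438 mod 256 = 182; odd-index sum = 437 mod 256 = 181 → b6 b5.
Outer input = (K'⊕opad) ∥ inner = 05 5c 5c 5c 5c ∥ b6 b5.
Outer hash (tag): even-index sum = 370 mod 256 = 114; odd-index sum = 366 mod 256 = 110 → 72 6e.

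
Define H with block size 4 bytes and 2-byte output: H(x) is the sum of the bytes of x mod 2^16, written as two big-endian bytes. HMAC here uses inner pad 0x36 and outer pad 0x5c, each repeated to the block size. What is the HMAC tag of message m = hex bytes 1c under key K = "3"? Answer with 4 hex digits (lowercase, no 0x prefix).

Key "3" = 33 is 1 byte ≤ B = 4; zero-pad to 4 bytes: K' = 33 00 00 00.
K' ⊕ ipad = 05 36 36 36.  K' ⊕ opad = 6f 5c 5c 5c.
Inner input = (K'⊕ipad) ∥ m = 05 36 36 36 ∥ 1c.
Inner hash: sum = 5+54+54+54+28 = 195 → 00 c3.
Outer input = (K'⊕opad) ∥ inner = 6f 5c 5c 5c ∥ 00 c3.
Outer hash (tag): sum = 111+92+92+92+0+195 = 582 → 02 46.

0246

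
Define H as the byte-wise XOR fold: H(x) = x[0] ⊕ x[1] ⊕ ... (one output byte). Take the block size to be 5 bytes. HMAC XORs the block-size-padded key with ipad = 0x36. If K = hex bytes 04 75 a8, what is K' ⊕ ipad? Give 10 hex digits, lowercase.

Key hex bytes 04 75 a8 is 3 bytes ≤ B = 5; zero-pad to 5 bytes: K' = 04 75 a8 00 00.
XOR each byte with 0x36: 04⊕36=32, 75⊕36=43, a8⊕36=9e, 00⊕36=36, 00⊕36=36.

32439e3636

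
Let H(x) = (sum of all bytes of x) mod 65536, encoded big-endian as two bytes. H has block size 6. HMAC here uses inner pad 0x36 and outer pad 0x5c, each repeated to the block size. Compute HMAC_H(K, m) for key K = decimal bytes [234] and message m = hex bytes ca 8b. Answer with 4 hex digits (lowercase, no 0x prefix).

Key decimal bytes [234] = ea is 1 byte ≤ B = 6; zero-pad to 6 bytes: K' = ea 00 00 00 00 00.
K' ⊕ ipad = dc 36 36 36 36 36.  K' ⊕ opad = b6 5c 5c 5c 5c 5c.
Inner input = (K'⊕ipad) ∥ m = dc 36 36 36 36 36 ∥ ca 8b.
Inner hash: sum = 220+54+54+54+54+54+202+139 = 831 → 03 3f.
Outer input = (K'⊕opad) ∥ inner = b6 5c 5c 5c 5c 5c ∥ 03 3f.
Outer hash (tag): sum = 182+92+92+92+92+92+3+63 = 708 → 02 c4.

02c4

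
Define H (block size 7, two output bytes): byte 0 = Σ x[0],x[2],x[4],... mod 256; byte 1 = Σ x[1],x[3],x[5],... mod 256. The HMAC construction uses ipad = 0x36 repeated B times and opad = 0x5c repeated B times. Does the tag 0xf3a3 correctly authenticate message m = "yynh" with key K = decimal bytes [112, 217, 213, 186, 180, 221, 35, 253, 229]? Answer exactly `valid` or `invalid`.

invalid

Key decimal bytes [112, 217, 213, 186, 180, 221, 35, 253, 229] = 70 d9 d5 ba b4 dd 23 fd e5 is 9 bytes > B = 7, so hash it first: H(key) = 01 6d, then zero-pad to 7 bytes: K' = 01 6d 00 00 00 00 00.
K' ⊕ ipad = 37 5b 36 36 36 36 36; K' ⊕ opad = 5d 31 5c 5c 5c 5c 5c.
Inner hash: even-index sum = 442 mod 256 = 186; odd-index sum = 430 mod 256 = 174 → ba ae.
Outer hash (recomputed tag): even-index sum = 543 mod 256 = 31; odd-index sum = 419 mod 256 = 163 → 1f a3.
Recomputed tag = 1fa3; claimed = f3a3 → mismatch.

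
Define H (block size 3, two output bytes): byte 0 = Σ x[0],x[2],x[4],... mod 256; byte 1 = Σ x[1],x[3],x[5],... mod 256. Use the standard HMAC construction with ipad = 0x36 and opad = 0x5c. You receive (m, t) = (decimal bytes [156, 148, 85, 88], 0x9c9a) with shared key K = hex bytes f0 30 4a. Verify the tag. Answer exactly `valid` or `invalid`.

Key hex bytes f0 30 4a is exactly B = 3 bytes: K' = f0 30 4a.
K' ⊕ ipad = c6 06 7c; K' ⊕ opad = ac 6c 16.
Inner hash: even-index sum = 558 mod 256 = 46; odd-index sum = 247 mod 256 = 247 → 2e f7.
Outer hash (recomputed tag): even-index sum = 441 mod 256 = 185; odd-index sum = 154 mod 256 = 154 → b9 9a.
Recomputed tag = b99a; claimed = 9c9a → mismatch.

invalid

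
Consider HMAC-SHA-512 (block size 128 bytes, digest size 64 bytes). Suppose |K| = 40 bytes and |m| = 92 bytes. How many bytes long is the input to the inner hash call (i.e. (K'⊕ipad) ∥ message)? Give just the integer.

Key is 40 ≤ 128 bytes, zero-padded: |K'| = 128.
Inner input = (K'⊕ipad) ∥ m → 128 + 92 = 220 bytes.

220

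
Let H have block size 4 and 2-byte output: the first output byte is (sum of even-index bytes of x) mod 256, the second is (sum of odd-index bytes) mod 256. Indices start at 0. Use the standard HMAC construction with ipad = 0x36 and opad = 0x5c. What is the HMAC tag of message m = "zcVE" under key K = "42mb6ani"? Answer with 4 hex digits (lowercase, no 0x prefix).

eea4

Key "42mb6ani" = 34 32 6d 62 36 61 6e 69 is 8 bytes > B = 4, so hash it first: H(key) = 45 5e, then zero-pad to 4 bytes: K' = 45 5e 00 00.
K' ⊕ ipad = 73 68 36 36.  K' ⊕ opad = 19 02 5c 5c.
Inner input = (K'⊕ipad) ∥ m = 73 68 36 36 ∥ 7a 63 56 45.
Inner hash: even-index sum = 377 mod 256 = 121; odd-index sum = 326 mod 256 = 70 → 79 46.
Outer input = (K'⊕opad) ∥ inner = 19 02 5c 5c ∥ 79 46.
Outer hash (tag): even-index sum = 238 mod 256 = 238; odd-index sum = 164 mod 256 = 164 → ee a4.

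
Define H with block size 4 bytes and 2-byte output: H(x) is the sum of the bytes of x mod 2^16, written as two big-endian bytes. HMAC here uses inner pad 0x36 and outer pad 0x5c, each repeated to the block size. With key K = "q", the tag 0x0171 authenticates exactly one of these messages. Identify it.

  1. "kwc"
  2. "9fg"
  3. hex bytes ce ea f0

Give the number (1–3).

Key "q" = 71 is 1 byte ≤ B = 4; zero-pad to 4 bytes: K' = 71 00 00 00.
K' ⊕ ipad = 47 36 36 36; K' ⊕ opad = 2d 5c 5c 5c.
m1: inner = H(47 36 36 36 6b 77 63) = 02 2e; tag = H(2d 5c 5c 5c 02 2e) = 0171 ← matches
m2: inner = H(47 36 36 36 39 66 67) = 01 ef; tag = H(2d 5c 5c 5c 01 ef) = 0231
m3: inner = H(47 36 36 36 ce ea f0) = 03 91; tag = H(2d 5c 5c 5c 03 91) = 01d5

1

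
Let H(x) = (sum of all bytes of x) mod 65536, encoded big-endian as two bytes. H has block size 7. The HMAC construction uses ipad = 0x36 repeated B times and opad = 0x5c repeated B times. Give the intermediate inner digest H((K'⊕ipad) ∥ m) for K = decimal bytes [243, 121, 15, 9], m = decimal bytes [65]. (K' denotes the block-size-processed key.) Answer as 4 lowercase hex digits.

Key decimal bytes [243, 121, 15, 9] = f3 79 0f 09 is 4 bytes ≤ B = 7; zero-pad to 7 bytes: K' = f3 79 0f 09 00 00 00.
K' ⊕ ipad = c5 4f 39 3f 36 36 36.
Inner input = c5 4f 39 3f 36 36 36 ∥ 41.
Inner hash: sum = 197+79+57+63+54+54+54+65 = 623 → 02 6f.

026f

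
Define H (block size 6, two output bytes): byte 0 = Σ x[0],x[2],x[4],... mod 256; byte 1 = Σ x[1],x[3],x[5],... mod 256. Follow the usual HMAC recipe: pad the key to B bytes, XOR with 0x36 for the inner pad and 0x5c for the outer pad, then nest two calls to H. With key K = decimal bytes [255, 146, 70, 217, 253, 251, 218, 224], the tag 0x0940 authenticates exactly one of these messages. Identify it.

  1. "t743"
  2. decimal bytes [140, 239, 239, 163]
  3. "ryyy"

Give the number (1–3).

Key decimal bytes [255, 146, 70, 217, 253, 251, 218, 224] = ff 92 46 d9 fd fb da e0 is 8 bytes > B = 6, so hash it first: H(key) = 1c 46, then zero-pad to 6 bytes: K' = 1c 46 00 00 00 00.
K' ⊕ ipad = 2a 70 36 36 36 36; K' ⊕ opad = 40 1a 5c 5c 5c 5c.
m1: inner = H(2a 70 36 36 36 36 74 37 34 33) = 3e 46; tag = H(40 1a 5c 5c 5c 5c 3e 46) = 3618
m2: inner = H(2a 70 36 36 36 36 8c ef ef a3) = 11 6e; tag = H(40 1a 5c 5c 5c 5c 11 6e) = 0940 ← matches
m3: inner = H(2a 70 36 36 36 36 72 79 79 79) = 81 ce; tag = H(40 1a 5c 5c 5c 5c 81 ce) = 79a0

2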